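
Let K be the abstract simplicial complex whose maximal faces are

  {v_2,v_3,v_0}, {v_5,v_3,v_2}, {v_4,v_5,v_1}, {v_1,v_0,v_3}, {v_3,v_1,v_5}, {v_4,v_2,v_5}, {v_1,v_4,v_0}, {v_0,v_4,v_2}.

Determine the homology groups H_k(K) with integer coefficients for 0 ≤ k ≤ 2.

H_0 = Z,  H_1 = 0,  H_2 = Z.

K has 6 vertices, 12 edges, 8 triangles.
rank ∂_0 = 0, rank ∂_1 = 5 ⇒ b_0 = 6 − 0 − 5 = 1; all invariant factors of ∂_1 are 1 so no torsion. So H_0 ≅ Z.
rank ∂_1 = 5, rank ∂_2 = 7 ⇒ b_1 = 12 − 5 − 7 = 0; all invariant factors of ∂_2 are 1 so no torsion. So H_1 ≅ 0.
rank ∂_2 = 7, rank ∂_3 = 0 ⇒ b_2 = 8 − 7 − 0 = 1. So H_2 ≅ Z.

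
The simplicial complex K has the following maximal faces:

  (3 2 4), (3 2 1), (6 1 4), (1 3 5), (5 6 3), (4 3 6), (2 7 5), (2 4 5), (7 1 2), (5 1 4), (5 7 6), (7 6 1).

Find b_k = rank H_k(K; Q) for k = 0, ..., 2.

b_0 = 1, b_1 = 0, b_2 = 0.

Order the vertices as 1 < 2 < 3 < 4 < 5 < 6 < 7. Listing each simplex with vertices in this order, K has dimension 2 with simplices:

  0-simplices (7): [1], [2], [3], [4], [5], [6], [7]
  1-simplices (18): [1,2], [1,3], [1,4], [1,5], [1,6], [1,7], [2,3], [2,4], [2,5], [2,7], [3,4], [3,5], [3,6], [4,5], [4,6], [5,6], [5,7], [6,7]
  2-simplices (12): [1,2,3], [1,2,7], [1,3,5], [1,4,5], [1,4,6], [1,6,7], [2,3,4], [2,4,5], [2,5,7], [3,4,6], [3,5,6], [5,6,7]

Hence C_0 ≅ Z^7, C_1 ≅ Z^18, C_2 ≅ Z^12.

The boundary map ∂_1: C_1 → C_0 maps an edge to its endpoints' difference, ∂[p,q] = q − p.
The resulting 7×18 matrix has rank 6, and its Smith normal form has invariant factors (1,1,1,1,1,1).

The boundary map ∂_2: C_2 → C_1 sends each 2-simplex [p,q,r] to [q,r] − [p,r] + [p,q]. For instance
  ∂[1,4,6] = [4,6] − [1,6] + [1,4],
  ∂[2,4,5] = [4,5] − [2,5] + [2,4].
The resulting 18×12 matrix has rank 12, and its Smith normal form has invariant factors (1,1,1,1,1,1,1,1,1,1,1,2).

Reading off H_k = ker ∂_k / im ∂_{k+1}:

  H_0: rank C_0 − rank ∂_1 = 7 − 6 = 1, and the invariant factors of ∂_1 are all 1, so H_0 = Z.
  H_1: rank ker ∂_1 − rank ∂_2 = (18 − 6) − 12 = 0, and ∂_2 has invariant factor 2 > 1, so H_1 = Z/2.
  H_2: rank ker ∂_2 − rank ∂_3 = (12 − 12) − 0 = 0, and there is no ∂_3, so H_2 = 0.

As a check, the Euler characteristic is 7 − 18 + 12 = 1, which agrees with 1 − 0 + 0 = 1.

Hence the Betti numbers are b_0 = 1, b_1 = 0, b_2 = 0.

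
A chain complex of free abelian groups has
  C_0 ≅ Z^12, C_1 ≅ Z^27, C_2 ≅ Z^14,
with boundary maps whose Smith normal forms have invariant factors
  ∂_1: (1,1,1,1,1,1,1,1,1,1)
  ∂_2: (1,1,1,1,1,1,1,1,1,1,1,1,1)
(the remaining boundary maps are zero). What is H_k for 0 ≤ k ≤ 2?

H_0 = Z^2,  H_1 = Z^4,  H_2 = Z.

H_0: b_0 = 12 − 0 − 10 = 2; torsion from ∂_1 factors > 1: none. So H_0 = Z^2.
H_1: b_1 = 27 − 10 − 13 = 4; torsion from ∂_2 factors > 1: none. So H_1 = Z^4.
H_2: b_2 = 14 − 13 − 0 = 1; torsion from ∂_3 factors > 1: none. So H_2 = Z.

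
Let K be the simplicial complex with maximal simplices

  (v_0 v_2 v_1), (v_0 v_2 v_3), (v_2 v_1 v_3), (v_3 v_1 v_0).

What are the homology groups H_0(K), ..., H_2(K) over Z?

H_0 = Z,  H_1 = 0,  H_2 = Z.

K has 4 vertices, 6 edges, 4 triangles.
rank ∂_0 = 0, rank ∂_1 = 3 ⇒ b_0 = 4 − 0 − 3 = 1; all invariant factors of ∂_1 are 1 so no torsion. So H_0 = Z.
rank ∂_1 = 3, rank ∂_2 = 3 ⇒ b_1 = 6 − 3 − 3 = 0; all invariant factors of ∂_2 are 1 so no torsion. So H_1 = 0.
rank ∂_2 = 3, rank ∂_3 = 0 ⇒ b_2 = 4 − 3 − 0 = 1. So H_2 = Z.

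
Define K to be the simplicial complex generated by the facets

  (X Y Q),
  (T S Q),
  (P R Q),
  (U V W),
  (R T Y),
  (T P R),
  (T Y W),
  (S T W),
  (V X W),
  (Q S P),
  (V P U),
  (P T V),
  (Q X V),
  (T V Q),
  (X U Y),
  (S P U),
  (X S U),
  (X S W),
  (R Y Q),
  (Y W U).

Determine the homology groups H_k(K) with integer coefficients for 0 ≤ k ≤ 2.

K has 10 vertices, 30 edges, 20 triangles.
rank ∂_0 = 0, rank ∂_1 = 9 ⇒ b_0 = 10 − 0 − 9 = 1; all invariant factors of ∂_1 are 1 so no torsion. So H_0 ≅ Z.
rank ∂_1 = 9, rank ∂_2 = 20 ⇒ b_1 = 30 − 9 − 20 = 1; ∂_2 has invariant factor(s) [2] giving torsion. So H_1 ≅ Z × Z/2.
rank ∂_2 = 20, rank ∂_3 = 0 ⇒ b_2 = 20 − 20 − 0 = 0. So H_2 ≅ 0.

H_0 ≅ Z,  H_1 ≅ Z × Z/2,  H_2 = 0.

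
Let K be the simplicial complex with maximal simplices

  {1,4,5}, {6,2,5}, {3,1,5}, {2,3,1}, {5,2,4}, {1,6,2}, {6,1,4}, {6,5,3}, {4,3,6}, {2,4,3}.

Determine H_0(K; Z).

Fix the vertex order 1 < 2 < 3 < 4 < 5 < 6 and write every simplex with vertices in increasing order. Then dim K = 2 and the simplices of K are:

  0-simplices (6): [1], [2], [3], [4], [5], [6]
  1-simplices (15): [1,2], [1,3], [1,4], [1,5], [1,6], [2,3], [2,4], [2,5], [2,6], [3,4], [3,5], [3,6], [4,5], [4,6], [5,6]
  2-simplices (10): [1,2,3], [1,2,6], [1,3,5], [1,4,5], [1,4,6], [2,3,4], [2,4,5], [2,5,6], [3,4,6], [3,5,6]

Hence C_0 ≅ Z^6, C_1 ≅ Z^15, C_2 ≅ Z^10.

The boundary map ∂_1: C_1 → C_0 maps an edge to its endpoints' difference, ∂[p,q] = q − p. For instance
  ∂[2,3] = [3] − [2].
This gives a 6×15 integer matrix of rank 5; reducing to Smith normal form yields diagonal entries (1,1,1,1,1).

∂_2: C_2 → C_1 acts by ∂[p,q,r] = [q,r] − [p,r] + [p,q]. For instance
  ∂[1,4,5] = [4,5] − [1,5] + [1,4],
  ∂[1,4,6] = [4,6] − [1,6] + [1,4].
As a 15×10 matrix over Z this has rank 10, with invariant factors (1,1,1,1,1,1,1,1,1,2).

Computing H_k = (kernel of ∂_k) / (image of ∂_{k+1}):

  H_0: rank C_0 − rank ∂_1 = 6 − 5 = 1, and the invariant factors of ∂_1 are all 1, so H_0 = Z.

H_0 ≅ Z.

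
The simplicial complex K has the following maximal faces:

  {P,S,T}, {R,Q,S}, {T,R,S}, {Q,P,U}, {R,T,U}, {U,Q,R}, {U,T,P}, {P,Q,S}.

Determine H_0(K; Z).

H_0 ≅ Z.

Fix the vertex order P < Q < R < S < T < U and write every simplex with vertices in increasing order. Then dim K = 2 and the simplices of K are:

  0-simplices (6): P, Q, R, S, T, U
  1-simplices (12): PQ, PS, PT, PU, QR, QS, QU, RS, RT, RU, ST, TU
  2-simplices (8): PQS, PQU, PST, PTU, QRS, QRU, RST, RTU

Hence C_0 ≅ Z^6, C_1 ≅ Z^12, C_2 ≅ Z^8.

The boundary map ∂_1: C_1 → C_0 maps an edge to its endpoints' difference, ∂[p,q] = q − p.
This gives a 6×12 integer matrix of rank 5; reducing to Smith normal form yields diagonal entries (1,1,1,1,1).

∂_2: C_2 → C_1 acts by ∂[p,q,r] = [q,r] − [p,r] + [p,q]. For instance
  ∂RTU = TU − RU + RT,
  ∂PST = ST − PT + PS.
As a 12×8 matrix over Z this has rank 7, with invariant factors (1,1,1,1,1,1,1).

Now H_k = ker ∂_k / im ∂_{k+1}, so:

  H_0: rank C_0 − rank ∂_1 = 6 − 5 = 1, and the invariant factors of ∂_1 are all 1, so H_0 = Z.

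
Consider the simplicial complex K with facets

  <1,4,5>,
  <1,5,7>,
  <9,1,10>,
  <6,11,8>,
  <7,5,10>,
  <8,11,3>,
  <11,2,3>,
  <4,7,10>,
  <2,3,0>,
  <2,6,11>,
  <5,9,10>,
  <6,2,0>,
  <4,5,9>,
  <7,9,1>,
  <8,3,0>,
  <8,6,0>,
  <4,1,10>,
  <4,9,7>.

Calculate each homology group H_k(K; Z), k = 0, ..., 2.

H_0 ≅ Z^2,  H_1 ≅ Z_2,  H_2 ≅ Z.

K has 12 vertices, 27 edges, 18 triangles.
rank ∂_0 = 0, rank ∂_1 = 10 ⇒ b_0 = 12 − 0 − 10 = 2; all invariant factors of ∂_1 are 1 so no torsion. So H_0 ≅ Z^2.
rank ∂_1 = 10, rank ∂_2 = 17 ⇒ b_1 = 27 − 10 − 17 = 0; ∂_2 has invariant factor(s) [2] giving torsion. So H_1 ≅ Z_2.
rank ∂_2 = 17, rank ∂_3 = 0 ⇒ b_2 = 18 − 17 − 0 = 1. So H_2 ≅ Z.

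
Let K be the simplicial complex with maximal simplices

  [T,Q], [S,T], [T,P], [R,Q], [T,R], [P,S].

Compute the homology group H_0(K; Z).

Take the total order P < Q < R < S < T on the vertex set. Then K (dimension 1) consists of the simplices:

  0-simplices (5): P, Q, R, S, T
  1-simplices (6): PS, PT, QR, QT, RT, ST

so the chain groups are C_0 ≅ Z^5, C_1 ≅ Z^6.

The boundary map ∂_1: C_1 → C_0 is given by ∂[p,q] = [q] − [p].
The 5×6 boundary matrix has rank 4 and Smith normal form diag(1,1,1,1).

Computing H_k = (kernel of ∂_k) / (image of ∂_{k+1}):

  H_0: rank C_0 − rank ∂_1 = 5 − 4 = 1, and the invariant factors of ∂_1 are all 1, so H_0 ≅ Z.

H_0 = Z.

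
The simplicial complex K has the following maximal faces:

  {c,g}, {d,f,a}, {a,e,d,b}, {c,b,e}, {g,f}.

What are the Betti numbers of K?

b_0 = 1, b_1 = 1, b_2 = 0, b_3 = 0.

Order the vertices as a < b < c < d < e < f < g. Listing each simplex with vertices in this order, K has dimension 3 with simplices:

  0-simplices (7): a, b, c, d, e, f, g
  1-simplices (12): ab, ad, ae, af, bc, bd, be, ce, cg, de, df, fg
  2-simplices (6): abd, abe, ade, adf, bce, bde
  3-simplices (1): abde

Hence C_0 ≅ Z^7, C_1 ≅ Z^12, C_2 ≅ Z^6, C_3 ≅ Z^1.

The boundary map ∂_1: C_1 → C_0 maps an edge to its endpoints' difference, ∂[p,q] = q − p. For instance
  ∂bc = c − b.
The resulting 7×12 matrix has rank 6, and its Smith normal form has invariant factors (1,1,1,1,1,1).

∂_2: C_2 → C_1 acts by ∂[p,q,r] = [q,r] − [p,r] + [p,q]. For instance
  ∂bde = de − be + bd,
  ∂bce = ce − be + bc.
This gives a 12×6 integer matrix of rank 5; reducing to Smith normal form yields diagonal entries (1,1,1,1,1).

Boundary ∂_3: C_3 → C_2 sends each 3-simplex σ to the alternating sum Σ_i (−1)^i (σ with its i-th vertex removed). For instance
  ∂abde = bde − ade + abe − abd.
This gives a 6×1 integer matrix of rank 1; reducing to Smith normal form yields diagonal entries (1).

Reading off H_k = ker ∂_k / im ∂_{k+1}:

  H_0: rank C_0 − rank ∂_1 = 7 − 6 = 1, and the invariant factors of ∂_1 are all 1, so H_0 ≅ Z.
  H_1: rank ker ∂_1 − rank ∂_2 = (12 − 6) − 5 = 1, and the invariant factors of ∂_2 are all 1, so H_1 ≅ Z.
  H_2: rank ker ∂_2 − rank ∂_3 = (6 − 5) − 1 = 0, and the invariant factors of ∂_3 are all 1, so H_2 ≅ 0.
  H_3: rank ker ∂_3 − rank ∂_4 = (1 − 1) − 0 = 0, and there is no ∂_4, so H_3 ≅ 0.

As a check, the Euler characteristic is 7 − 12 + 6 − 1 = 0, which agrees with 1 − 1 + 0 − 0 = 0.

Hence the Betti numbers are b_0 = 1, b_1 = 1, b_2 = 0, b_3 = 0.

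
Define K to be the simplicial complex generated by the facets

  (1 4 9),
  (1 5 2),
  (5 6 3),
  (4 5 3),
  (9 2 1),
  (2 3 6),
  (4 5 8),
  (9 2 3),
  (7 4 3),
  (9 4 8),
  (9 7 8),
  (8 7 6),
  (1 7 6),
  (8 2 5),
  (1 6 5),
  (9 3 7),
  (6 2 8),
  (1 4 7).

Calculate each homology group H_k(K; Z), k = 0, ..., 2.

H_0 = Z,  H_1 = Z ⊕ Z/2Z,  H_2 = 0.

K has 9 vertices, 27 edges, 18 triangles.
rank ∂_0 = 0, rank ∂_1 = 8 ⇒ b_0 = 9 − 0 − 8 = 1; all invariant factors of ∂_1 are 1 so no torsion. So H_0 = Z.
rank ∂_1 = 8, rank ∂_2 = 18 ⇒ b_1 = 27 − 8 − 18 = 1; ∂_2 has invariant factor(s) [2] giving torsion. So H_1 = Z ⊕ Z/2Z.
rank ∂_2 = 18, rank ∂_3 = 0 ⇒ b_2 = 18 − 18 − 0 = 0. So H_2 = 0.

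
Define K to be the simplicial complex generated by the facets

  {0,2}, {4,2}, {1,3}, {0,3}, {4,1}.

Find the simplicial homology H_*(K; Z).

We work with the vertex ordering 0 < 1 < 2 < 3 < 4. The simplices of K, each written with vertices in increasing order, are:

  0-simplices (5): [0], [1], [2], [3], [4]
  1-simplices (5): [0,2], [0,3], [1,3], [1,4], [2,4]

so the chain groups are C_0 ≅ Z^5, C_1 ≅ Z^5.

Boundary ∂_1: C_1 → C_0 maps an edge to its endpoints' difference, ∂[p,q] = q − p. For instance
  ∂[0,2] = [2] − [0].
The resulting 5×5 matrix has rank 4, and its Smith normal form has invariant factors (1,1,1,1).

Reading off H_k = ker ∂_k / im ∂_{k+1}:

  H_0: rank C_0 − rank ∂_1 = 5 − 4 = 1, and the invariant factors of ∂_1 are all 1, so H_0 ≅ Z.
  H_1: rank ker ∂_1 − rank ∂_2 = (5 − 4) − 0 = 1, and there is no ∂_2, so H_1 ≅ Z.

(K is a triangulation of the circle S^1.)

H_0 ≅ Z,  H_1 ≅ Z.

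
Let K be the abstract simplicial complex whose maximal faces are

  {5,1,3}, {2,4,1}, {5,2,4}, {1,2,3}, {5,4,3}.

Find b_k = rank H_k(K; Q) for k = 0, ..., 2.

Order the vertices as 1 < 2 < 3 < 4 < 5. Listing each simplex with vertices in this order, K has dimension 2 with simplices:

  0-simplices (5): [1], [2], [3], [4], [5]
  1-simplices (10): [1,2], [1,3], [1,4], [1,5], [2,3], [2,4], [2,5], [3,4], [3,5], [4,5]
  2-simplices (5): [1,2,3], [1,2,4], [1,3,5], [2,4,5], [3,4,5]

so the chain groups are C_0 ≅ Z^5, C_1 ≅ Z^10, C_2 ≅ Z^5.

∂_1: C_1 → C_0 is given by ∂[p,q] = [q] − [p]. For instance
  ∂[2,4] = [4] − [2].
This gives a 5×10 integer matrix of rank 4; reducing to Smith normal form yields diagonal entries (1,1,1,1).

∂_2: C_2 → C_1 sends each 2-simplex [p,q,r] to [q,r] − [p,r] + [p,q]. For instance
  ∂[1,2,4] = [2,4] − [1,4] + [1,2],
  ∂[2,4,5] = [4,5] − [2,5] + [2,4].
This gives a 10×5 integer matrix of rank 5; reducing to Smith normal form yields diagonal entries (1,1,1,1,1).

From H_k ≅ ker(∂_k) / im(∂_{k+1}) we obtain:

  H_0: rank C_0 − rank ∂_1 = 5 − 4 = 1, and the invariant factors of ∂_1 are all 1, so H_0 ≅ Z.
  H_1: rank ker ∂_1 − rank ∂_2 = (10 − 4) − 5 = 1, and the invariant factors of ∂_2 are all 1, so H_1 ≅ Z.
  H_2: rank ker ∂_2 − rank ∂_3 = (5 − 5) − 0 = 0, and there is no ∂_3, so H_2 ≅ 0.

As a check, the Euler characteristic is 5 − 10 + 5 = 0, which agrees with 1 − 1 + 0 = 0.
(K is a triangulation of the Möbius band.)

Hence the Betti numbers are b_0 = 1, b_1 = 1, b_2 = 0.

b_0 = 1, b_1 = 1, b_2 = 0.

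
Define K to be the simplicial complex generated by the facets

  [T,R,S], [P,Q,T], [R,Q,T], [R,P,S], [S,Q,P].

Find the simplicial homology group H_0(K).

H_0 = Z.

We work with the vertex ordering P < Q < R < S < T. The simplices of K, each written with vertices in increasing order, are:

  0-simplices (5): P, Q, R, S, T
  1-simplices (10): PQ, PR, PS, PT, QR, QS, QT, RS, RT, ST
  2-simplices (5): PQS, PQT, PRS, QRT, RST

Hence C_0 ≅ Z^5, C_1 ≅ Z^10, C_2 ≅ Z^5.

The boundary map ∂_1: C_1 → C_0 maps an edge to its endpoints' difference, ∂[p,q] = q − p. For instance
  ∂PS = S − P.
As a 5×10 matrix over Z this has rank 4, with invariant factors (1,1,1,1).

Boundary ∂_2: C_2 → C_1 maps a triangle to the signed sum of its edges. For instance
  ∂PQS = QS − PS + PQ,
  ∂QRT = RT − QT + QR.
As a 10×5 matrix over Z this has rank 5, with invariant factors (1,1,1,1,1).

Reading off H_k = ker ∂_k / im ∂_{k+1}:

  H_0: rank C_0 − rank ∂_1 = 5 − 4 = 1, and the invariant factors of ∂_1 are all 1, so H_0 = Z.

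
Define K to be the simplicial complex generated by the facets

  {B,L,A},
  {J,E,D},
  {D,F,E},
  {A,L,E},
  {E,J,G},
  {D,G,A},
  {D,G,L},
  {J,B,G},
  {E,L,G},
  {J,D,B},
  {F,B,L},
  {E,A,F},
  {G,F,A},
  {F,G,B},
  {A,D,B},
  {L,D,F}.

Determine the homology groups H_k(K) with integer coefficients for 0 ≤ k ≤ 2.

Fix the vertex order A < B < D < E < F < G < J < L and write every simplex with vertices in increasing order. Then dim K = 2 and the simplices of K are:

  0-simplices (8): A, B, D, E, F, G, J, L
  1-simplices (24): AB, AD, AE, AF, AG, AL, BD, BF, BG, BJ, BL, DE, DF, DG, DJ, DL, EF, EG, EJ, EL, FG, FL, GJ, GL
  2-simplices (16): ABD, ABL, ADG, AEF, AEL, AFG, BDJ, BFG, BFL, BGJ, DEF, DEJ, DFL, DGL, EGJ, EGL

so the chain groups are C_0 ≅ Z^8, C_1 ≅ Z^24, C_2 ≅ Z^16.

Boundary ∂_1: C_1 → C_0 is given by ∂[p,q] = [q] − [p]. For instance
  ∂GL = L − G.
This gives a 8×24 integer matrix of rank 7; reducing to Smith normal form yields diagonal entries (1,1,1,1,1,1,1).

∂_2: C_2 → C_1 acts by ∂[p,q,r] = [q,r] − [p,r] + [p,q]. For instance
  ∂BGJ = GJ − BJ + BG,
  ∂EGJ = GJ − EJ + EG.
This gives a 24×16 integer matrix of rank 15; reducing to Smith normal form yields diagonal entries (1,1,1,1,1,1,1,1,1,1,1,1,1,1,1).

Reading off H_k = ker ∂_k / im ∂_{k+1}:

  H_0: rank C_0 − rank ∂_1 = 8 − 7 = 1, and the invariant factors of ∂_1 are all 1, so H_0 = Z.
  H_1: rank ker ∂_1 − rank ∂_2 = (24 − 7) − 15 = 2, and the invariant factors of ∂_2 are all 1, so H_1 = Z^2.
  H_2: rank ker ∂_2 − rank ∂_3 = (16 − 15) − 0 = 1, and there is no ∂_3, so H_2 = Z.

H_0 = Z,  H_1 = Z^2,  H_2 = Z.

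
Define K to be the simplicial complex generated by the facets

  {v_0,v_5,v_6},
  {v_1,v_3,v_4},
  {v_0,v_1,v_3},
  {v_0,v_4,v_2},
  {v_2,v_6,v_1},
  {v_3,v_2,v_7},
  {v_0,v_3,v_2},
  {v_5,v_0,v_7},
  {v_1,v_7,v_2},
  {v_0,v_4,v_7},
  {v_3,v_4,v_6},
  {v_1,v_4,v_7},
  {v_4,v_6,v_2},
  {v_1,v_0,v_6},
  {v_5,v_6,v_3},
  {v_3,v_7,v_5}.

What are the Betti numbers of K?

Take the total order v_0 < v_1 < v_2 < v_3 < v_4 < v_5 < v_6 < v_7 on the vertex set. Then K (dimension 2) consists of the simplices:

  0-simplices (8): [v_0], [v_1], [v_2], [v_3], [v_4], [v_5], [v_6], [v_7]
  1-simplices (24): (24 of them)
  2-simplices (16): (16 of them)

giving chain groups C_0 ≅ Z^8, C_1 ≅ Z^24, C_2 ≅ Z^16.

The boundary map ∂_1: C_1 → C_0 sends each edge [p,q] (with p < q) to q − p.
The resulting 8×24 matrix has rank 7, and its Smith normal form has invariant factors (1,1,1,1,1,1,1).

∂_2: C_2 → C_1 acts by ∂[p,q,r] = [q,r] − [p,r] + [p,q]. For instance
  ∂[v_0,v_5,v_6] = [v_5,v_6] − [v_0,v_6] + [v_0,v_5],
  ∂[v_2,v_4,v_6] = [v_4,v_6] − [v_2,v_6] + [v_2,v_4].
This gives a 24×16 integer matrix of rank 15; reducing to Smith normal form yields diagonal entries (1,1,1,1,1,1,1,1,1,1,1,1,1,1,1).

From H_k ≅ ker(∂_k) / im(∂_{k+1}) we obtain:

  H_0: rank C_0 − rank ∂_1 = 8 − 7 = 1, and the invariant factors of ∂_1 are all 1, so H_0 = Z.
  H_1: rank ker ∂_1 − rank ∂_2 = (24 − 7) − 15 = 2, and the invariant factors of ∂_2 are all 1, so H_1 = Z^2.
  H_2: rank ker ∂_2 − rank ∂_3 = (16 − 15) − 0 = 1, and there is no ∂_3, so H_2 = Z.

Hence the Betti numbers are b_0 = 1, b_1 = 2, b_2 = 1.

b_0 = 1, b_1 = 2, b_2 = 1.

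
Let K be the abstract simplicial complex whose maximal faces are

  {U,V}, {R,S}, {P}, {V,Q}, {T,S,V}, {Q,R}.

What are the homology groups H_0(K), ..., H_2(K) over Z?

H_0 ≅ Z^2,  H_1 ≅ Z,  H_2 = 0.

Fix the vertex order P < Q < R < S < T < U < V and write every simplex with vertices in increasing order. Then dim K = 2 and the simplices of K are:

  0-simplices (7): P, Q, R, S, T, U, V
  1-simplices (7): QR, QV, RS, ST, SV, TV, UV
  2-simplices (1): STV

giving chain groups C_0 ≅ Z^7, C_1 ≅ Z^7, C_2 ≅ Z^1.

∂_1: C_1 → C_0 sends each edge [p,q] (with p < q) to q − p.
This gives a 7×7 integer matrix of rank 5; reducing to Smith normal form yields diagonal entries (1,1,1,1,1).

Boundary ∂_2: C_2 → C_1 acts by ∂[p,q,r] = [q,r] − [p,r] + [p,q]. For instance
  ∂STV = TV − SV + ST.
The 7×1 boundary matrix has rank 1 and Smith normal form diag(1).

Computing H_k = (kernel of ∂_k) / (image of ∂_{k+1}):

  H_0: rank C_0 − rank ∂_1 = 7 − 5 = 2, and the invariant factors of ∂_1 are all 1, so H_0 ≅ Z^2.
  H_1: rank ker ∂_1 − rank ∂_2 = (7 − 5) − 1 = 1, and the invariant factors of ∂_2 are all 1, so H_1 ≅ Z.
  H_2: rank ker ∂_2 − rank ∂_3 = (1 − 1) − 0 = 0, and there is no ∂_3, so H_2 ≅ 0.

As a check, the Euler characteristic is 7 − 7 + 1 = 1, which agrees with 2 − 1 + 0 = 1.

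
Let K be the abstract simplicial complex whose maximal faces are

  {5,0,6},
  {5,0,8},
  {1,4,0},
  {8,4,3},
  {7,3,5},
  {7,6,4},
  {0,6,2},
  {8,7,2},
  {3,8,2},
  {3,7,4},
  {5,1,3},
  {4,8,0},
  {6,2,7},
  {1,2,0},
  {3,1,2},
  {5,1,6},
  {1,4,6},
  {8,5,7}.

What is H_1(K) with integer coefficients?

H_1 ≅ Z ⊕ Z_2.

Take the total order 0 < 1 < 2 < 3 < 4 < 5 < 6 < 7 < 8 on the vertex set. Then K (dimension 2) consists of the simplices:

  0-simplices (9): [0], [1], [2], [3], [4], [5], [6], [7], [8]
  1-simplices (27): (27 of them)
  2-simplices (18): [0,1,2], [0,1,4], [0,2,6], [0,4,8], [0,5,6], [0,5,8], [1,2,3], [1,3,5], [1,4,6], [1,5,6], [2,3,8], [2,6,7], [2,7,8], [3,4,7], [3,4,8], [3,5,7], [4,6,7], [5,7,8]

Hence C_0 ≅ Z^9, C_1 ≅ Z^27, C_2 ≅ Z^18.

Boundary ∂_1: C_1 → C_0 sends each edge [p,q] (with p < q) to q − p. For instance
  ∂[0,4] = [4] − [0].
This gives a 9×27 integer matrix of rank 8; reducing to Smith normal form yields diagonal entries (1,1,1,1,1,1,1,1).

∂_2: C_2 → C_1 sends each 2-simplex [p,q,r] to [q,r] − [p,r] + [p,q]. For instance
  ∂[2,7,8] = [7,8] − [2,8] + [2,7],
  ∂[1,3,5] = [3,5] − [1,5] + [1,3].
As a 27×18 matrix over Z this has rank 18, with invariant factors (1,1,1,1,1,1,1,1,1,1,1,1,1,1,1,1,1,2).

Reading off H_k = ker ∂_k / im ∂_{k+1}:

  H_1: rank ker ∂_1 − rank ∂_2 = (27 − 8) − 18 = 1, and ∂_2 has invariant factor 2 > 1, so H_1 ≅ Z ⊕ Z_2.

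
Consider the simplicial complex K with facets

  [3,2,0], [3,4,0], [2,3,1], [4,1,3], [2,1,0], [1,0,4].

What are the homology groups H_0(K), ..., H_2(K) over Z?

Fix the vertex order 0 < 1 < 2 < 3 < 4 and write every simplex with vertices in increasing order. Then dim K = 2 and the simplices of K are:

  0-simplices (5): [0], [1], [2], [3], [4]
  1-simplices (9): [0,1], [0,2], [0,3], [0,4], [1,2], [1,3], [1,4], [2,3], [3,4]
  2-simplices (6): [0,1,2], [0,1,4], [0,2,3], [0,3,4], [1,2,3], [1,3,4]

Hence C_0 ≅ Z^5, C_1 ≅ Z^9, C_2 ≅ Z^6.

The boundary map ∂_1: C_1 → C_0 is given by ∂[p,q] = [q] − [p]. For instance
  ∂[0,3] = [3] − [0].
The resulting 5×9 matrix has rank 4, and its Smith normal form has invariant factors (1,1,1,1).

∂_2: C_2 → C_1 acts by ∂[p,q,r] = [q,r] − [p,r] + [p,q]. For instance
  ∂[1,3,4] = [3,4] − [1,4] + [1,3],
  ∂[0,3,4] = [3,4] − [0,4] + [0,3].
The resulting 9×6 matrix has rank 5, and its Smith normal form has invariant factors (1,1,1,1,1).

Reading off H_k = ker ∂_k / im ∂_{k+1}:

  H_0: rank C_0 − rank ∂_1 = 5 − 4 = 1, and the invariant factors of ∂_1 are all 1, so H_0 = Z.
  H_1: rank ker ∂_1 − rank ∂_2 = (9 − 4) − 5 = 0, and the invariant factors of ∂_2 are all 1, so H_1 = 0.
  H_2: rank ker ∂_2 − rank ∂_3 = (6 − 5) − 0 = 1, and there is no ∂_3, so H_2 = Z.

H_0 ≅ Z,  H_1 = 0,  H_2 ≅ Z.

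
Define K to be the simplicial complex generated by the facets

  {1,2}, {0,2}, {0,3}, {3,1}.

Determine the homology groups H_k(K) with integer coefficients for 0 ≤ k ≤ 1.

H_0 ≅ Z,  H_1 ≅ Z.

Take the total order 0 < 1 < 2 < 3 on the vertex set. Then K (dimension 1) consists of the simplices:

  0-simplices (4): [0], [1], [2], [3]
  1-simplices (4): [0,2], [0,3], [1,2], [1,3]

so the chain groups are C_0 ≅ Z^4, C_1 ≅ Z^4.

Boundary ∂_1: C_1 → C_0 maps an edge to its endpoints' difference, ∂[p,q] = q − p.
As a 4×4 matrix over Z this has rank 3, with invariant factors (1,1,1).

Computing H_k = (kernel of ∂_k) / (image of ∂_{k+1}):

  H_0: rank C_0 − rank ∂_1 = 4 − 3 = 1, and the invariant factors of ∂_1 are all 1, so H_0 = Z.
  H_1: rank ker ∂_1 − rank ∂_2 = (4 − 3) − 0 = 1, and there is no ∂_2, so H_1 = Z.

As a check, the Euler characteristic is 4 − 4 = 0, which agrees with 1 − 1 = 0.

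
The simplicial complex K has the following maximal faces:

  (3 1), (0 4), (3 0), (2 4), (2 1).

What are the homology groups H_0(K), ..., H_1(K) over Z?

Fix the vertex order 0 < 1 < 2 < 3 < 4 and write every simplex with vertices in increasing order. Then dim K = 1 and the simplices of K are:

  0-simplices (5): [0], [1], [2], [3], [4]
  1-simplices (5): [0,3], [0,4], [1,2], [1,3], [2,4]

Hence C_0 ≅ Z^5, C_1 ≅ Z^5.

The boundary map ∂_1: C_1 → C_0 is given by ∂[p,q] = [q] − [p]. For instance
  ∂[0,4] = [4] − [0].
This gives a 5×5 integer matrix of rank 4; reducing to Smith normal form yields diagonal entries (1,1,1,1).

From H_k ≅ ker(∂_k) / im(∂_{k+1}) we obtain:

  H_0: rank C_0 − rank ∂_1 = 5 − 4 = 1, and the invariant factors of ∂_1 are all 1, so H_0 = Z.
  H_1: rank ker ∂_1 − rank ∂_2 = (5 − 4) − 0 = 1, and there is no ∂_2, so H_1 = Z.

H_0 ≅ Z,  H_1 ≅ Z.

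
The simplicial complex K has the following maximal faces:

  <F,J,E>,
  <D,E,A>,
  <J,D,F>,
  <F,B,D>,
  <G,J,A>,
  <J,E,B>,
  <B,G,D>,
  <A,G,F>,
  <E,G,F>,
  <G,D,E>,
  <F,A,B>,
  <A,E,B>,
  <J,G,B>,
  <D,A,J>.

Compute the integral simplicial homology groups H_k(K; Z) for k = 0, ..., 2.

H_0 = Z,  H_1 = Z^2,  H_2 = Z.

Fix the vertex order A < B < D < E < F < G < J and write every simplex with vertices in increasing order. Then dim K = 2 and the simplices of K are:

  0-simplices (7): A, B, D, E, F, G, J
  1-simplices (21): AB, AD, AE, AF, AG, AJ, BD, BE, BF, BG, BJ, DE, DF, DG, DJ, EF, EG, EJ, FG, FJ, GJ
  2-simplices (14): ABE, ABF, ADE, ADJ, AFG, AGJ, BDF, BDG, BEJ, BGJ, DEG, DFJ, EFG, EFJ

so the chain groups are C_0 ≅ Z^7, C_1 ≅ Z^21, C_2 ≅ Z^14.

∂_1: C_1 → C_0 sends each edge [p,q] (with p < q) to q − p. For instance
  ∂BG = G − B.
The 7×21 boundary matrix has rank 6 and Smith normal form diag(1,1,1,1,1,1).

Boundary ∂_2: C_2 → C_1 maps a triangle to the signed sum of its edges. For instance
  ∂AFG = FG − AG + AF,
  ∂ADE = DE − AE + AD.
This gives a 21×14 integer matrix of rank 13; reducing to Smith normal form yields diagonal entries (1,1,1,1,1,1,1,1,1,1,1,1,1).

From H_k ≅ ker(∂_k) / im(∂_{k+1}) we obtain:

  H_0: rank C_0 − rank ∂_1 = 7 − 6 = 1, and the invariant factors of ∂_1 are all 1, so H_0 ≅ Z.
  H_1: rank ker ∂_1 − rank ∂_2 = (21 − 6) − 13 = 2, and the invariant factors of ∂_2 are all 1, so H_1 ≅ Z^2.
  H_2: rank ker ∂_2 − rank ∂_3 = (14 − 13) − 0 = 1, and there is no ∂_3, so H_2 ≅ Z.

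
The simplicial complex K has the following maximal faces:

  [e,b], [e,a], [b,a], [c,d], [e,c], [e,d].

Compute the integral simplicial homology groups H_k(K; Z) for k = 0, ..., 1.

Take the total order a < b < c < d < e on the vertex set. Then K (dimension 1) consists of the simplices:

  0-simplices (5): a, b, c, d, e
  1-simplices (6): ab, ae, be, cd, ce, de

Hence C_0 ≅ Z^5, C_1 ≅ Z^6.

Boundary ∂_1: C_1 → C_0 maps an edge to its endpoints' difference, ∂[p,q] = q − p. For instance
  ∂de = e − d.
As a 5×6 matrix over Z this has rank 4, with invariant factors (1,1,1,1).

Reading off H_k = ker ∂_k / im ∂_{k+1}:

  H_0: rank C_0 − rank ∂_1 = 5 − 4 = 1, and the invariant factors of ∂_1 are all 1, so H_0 = Z.
  H_1: rank ker ∂_1 − rank ∂_2 = (6 − 4) − 0 = 2, and there is no ∂_2, so H_1 = Z^2.

(K is a triangulation of a wedge of 2 circles.)

H_0 ≅ Z,  H_1 ≅ Z^2.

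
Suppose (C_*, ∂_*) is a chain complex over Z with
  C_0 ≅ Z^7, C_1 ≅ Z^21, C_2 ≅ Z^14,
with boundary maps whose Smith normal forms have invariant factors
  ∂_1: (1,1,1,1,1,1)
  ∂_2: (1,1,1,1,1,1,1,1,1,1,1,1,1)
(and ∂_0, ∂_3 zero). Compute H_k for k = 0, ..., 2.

H_0 ≅ Z,  H_1 ≅ Z^2,  H_2 ≅ Z.

H_0: b_0 = 7 − 0 − 6 = 1; torsion from ∂_1 factors > 1: none. So H_0 ≅ Z.
H_1: b_1 = 21 − 6 − 13 = 2; torsion from ∂_2 factors > 1: none. So H_1 ≅ Z^2.
H_2: b_2 = 14 − 13 − 0 = 1; torsion from ∂_3 factors > 1: none. So H_2 ≅ Z.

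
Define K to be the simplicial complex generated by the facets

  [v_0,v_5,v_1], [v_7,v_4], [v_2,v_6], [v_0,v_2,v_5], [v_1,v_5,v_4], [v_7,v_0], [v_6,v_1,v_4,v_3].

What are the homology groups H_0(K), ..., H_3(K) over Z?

H_0 ≅ Z,  H_1 ≅ Z^2,  H_2 = 0,  H_3 = 0.

Order the vertices as v_0 < v_1 < v_2 < v_3 < v_4 < v_5 < v_6 < v_7. Listing each simplex with vertices in this order, K has dimension 3 with simplices:

  0-simplices (8): [v_0], [v_1], [v_2], [v_3], [v_4], [v_5], [v_6], [v_7]
  1-simplices (15): (15 of them)
  2-simplices (7): [v_0,v_1,v_5], [v_0,v_2,v_5], [v_1,v_3,v_4], [v_1,v_3,v_6], [v_1,v_4,v_5], [v_1,v_4,v_6], [v_3,v_4,v_6]
  3-simplices (1): [v_1,v_3,v_4,v_6]

so the chain groups are C_0 ≅ Z^8, C_1 ≅ Z^15, C_2 ≅ Z^7, C_3 ≅ Z^1.

The boundary map ∂_1: C_1 → C_0 is given by ∂[p,q] = [q] − [p].
This gives a 8×15 integer matrix of rank 7; reducing to Smith normal form yields diagonal entries (1,1,1,1,1,1,1).

Boundary ∂_2: C_2 → C_1 sends each 2-simplex [p,q,r] to [q,r] − [p,r] + [p,q]. For instance
  ∂[v_1,v_3,v_6] = [v_3,v_6] − [v_1,v_6] + [v_1,v_3],
  ∂[v_0,v_2,v_5] = [v_2,v_5] − [v_0,v_5] + [v_0,v_2].
As a 15×7 matrix over Z this has rank 6, with invariant factors (1,1,1,1,1,1).

Boundary ∂_3: C_3 → C_2 sends each 3-simplex σ to the alternating sum Σ_i (−1)^i (σ with its i-th vertex removed). For instance
  ∂[v_1,v_3,v_4,v_6] = [v_3,v_4,v_6] − [v_1,v_4,v_6] + [v_1,v_3,v_6] − [v_1,v_3,v_4].
As a 7×1 matrix over Z this has rank 1, with invariant factors (1).

Now H_k = ker ∂_k / im ∂_{k+1}, so:

  H_0: rank C_0 − rank ∂_1 = 8 − 7 = 1, and the invariant factors of ∂_1 are all 1, so H_0 = Z.
  H_1: rank ker ∂_1 − rank ∂_2 = (15 − 7) − 6 = 2, and the invariant factors of ∂_2 are all 1, so H_1 = Z^2.
  H_2: rank ker ∂_2 − rank ∂_3 = (7 − 6) − 1 = 0, and the invariant factors of ∂_3 are all 1, so H_2 = 0.
  H_3: rank ker ∂_3 − rank ∂_4 = (1 − 1) − 0 = 0, and there is no ∂_4, so H_3 = 0.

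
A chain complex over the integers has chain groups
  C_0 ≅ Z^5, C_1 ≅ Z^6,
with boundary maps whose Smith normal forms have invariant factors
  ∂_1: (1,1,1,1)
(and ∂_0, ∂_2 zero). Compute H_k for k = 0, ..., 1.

H_0 = Z,  H_1 = Z^2.

H_0: b_0 = 5 − 0 − 4 = 1; torsion from ∂_1 factors > 1: none. So H_0 = Z.
H_1: b_1 = 6 − 4 − 0 = 2; torsion from ∂_2 factors > 1: none. So H_1 = Z^2.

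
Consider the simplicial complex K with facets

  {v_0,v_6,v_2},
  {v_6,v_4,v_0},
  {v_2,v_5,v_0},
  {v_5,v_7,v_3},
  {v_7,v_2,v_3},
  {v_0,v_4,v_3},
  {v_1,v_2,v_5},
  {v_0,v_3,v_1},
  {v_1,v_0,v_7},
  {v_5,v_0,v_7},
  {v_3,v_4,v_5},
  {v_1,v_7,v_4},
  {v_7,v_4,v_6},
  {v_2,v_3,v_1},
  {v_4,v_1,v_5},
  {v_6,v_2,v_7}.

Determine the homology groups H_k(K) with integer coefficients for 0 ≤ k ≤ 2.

H_0 = Z,  H_1 = Z^2,  H_2 = Z.

Fix the vertex order v_0 < v_1 < v_2 < v_3 < v_4 < v_5 < v_6 < v_7 and write every simplex with vertices in increasing order. Then dim K = 2 and the simplices of K are:

  0-simplices (8): [v_0], [v_1], [v_2], [v_3], [v_4], [v_5], [v_6], [v_7]
  1-simplices (24): (24 of them)
  2-simplices (16): (16 of them)

giving chain groups C_0 ≅ Z^8, C_1 ≅ Z^24, C_2 ≅ Z^16.

∂_1: C_1 → C_0 is given by ∂[p,q] = [q] − [p].
The 8×24 boundary matrix has rank 7 and Smith normal form diag(1,1,1,1,1,1,1).

∂_2: C_2 → C_1 acts by ∂[p,q,r] = [q,r] − [p,r] + [p,q]. For instance
  ∂[v_1,v_4,v_5] = [v_4,v_5] − [v_1,v_5] + [v_1,v_4],
  ∂[v_2,v_6,v_7] = [v_6,v_7] − [v_2,v_7] + [v_2,v_6].
This gives a 24×16 integer matrix of rank 15; reducing to Smith normal form yields diagonal entries (1,1,1,1,1,1,1,1,1,1,1,1,1,1,1).

From H_k ≅ ker(∂_k) / im(∂_{k+1}) we obtain:

  H_0: rank C_0 − rank ∂_1 = 8 − 7 = 1, and the invariant factors of ∂_1 are all 1, so H_0 ≅ Z.
  H_1: rank ker ∂_1 − rank ∂_2 = (24 − 7) − 15 = 2, and the invariant factors of ∂_2 are all 1, so H_1 ≅ Z^2.
  H_2: rank ker ∂_2 − rank ∂_3 = (16 − 15) − 0 = 1, and there is no ∂_3, so H_2 ≅ Z.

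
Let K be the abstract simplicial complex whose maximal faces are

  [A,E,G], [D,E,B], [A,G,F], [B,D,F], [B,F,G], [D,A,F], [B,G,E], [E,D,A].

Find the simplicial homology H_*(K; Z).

We work with the vertex ordering A < B < D < E < F < G. The simplices of K, each written with vertices in increasing order, are:

  0-simplices (6): A, B, D, E, F, G
  1-simplices (12): AD, AE, AF, AG, BD, BE, BF, BG, DE, DF, EG, FG
  2-simplices (8): ADE, ADF, AEG, AFG, BDE, BDF, BEG, BFG

Hence C_0 ≅ Z^6, C_1 ≅ Z^12, C_2 ≅ Z^8.

Boundary ∂_1: C_1 → C_0 is given by ∂[p,q] = [q] − [p].
The resulting 6×12 matrix has rank 5, and its Smith normal form has invariant factors (1,1,1,1,1).

The boundary map ∂_2: C_2 → C_1 maps a triangle to the signed sum of its edges. For instance
  ∂ADE = DE − AE + AD,
  ∂BDE = DE − BE + BD.
The 12×8 boundary matrix has rank 7 and Smith normal form diag(1,1,1,1,1,1,1).

From H_k ≅ ker(∂_k) / im(∂_{k+1}) we obtain:

  H_0: rank C_0 − rank ∂_1 = 6 − 5 = 1, and the invariant factors of ∂_1 are all 1, so H_0 ≅ Z.
  H_1: rank ker ∂_1 − rank ∂_2 = (12 − 5) − 7 = 0, and the invariant factors of ∂_2 are all 1, so H_1 ≅ 0.
  H_2: rank ker ∂_2 − rank ∂_3 = (8 − 7) − 0 = 1, and there is no ∂_3, so H_2 ≅ Z.

(K is a triangulation of the 2-sphere S^2.)

H_0 = Z,  H_1 = 0,  H_2 = Z.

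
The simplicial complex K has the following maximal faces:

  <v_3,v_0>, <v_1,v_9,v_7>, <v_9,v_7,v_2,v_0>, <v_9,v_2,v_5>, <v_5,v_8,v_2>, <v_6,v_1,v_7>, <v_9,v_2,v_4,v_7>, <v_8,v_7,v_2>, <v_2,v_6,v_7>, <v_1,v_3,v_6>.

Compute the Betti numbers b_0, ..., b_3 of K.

b_0 = 1, b_1 = 1, b_2 = 0, b_3 = 0.

Order the vertices as v_0 < v_1 < v_2 < v_3 < v_4 < v_5 < v_6 < v_7 < v_8 < v_9. Listing each simplex with vertices in this order, K has dimension 3 with simplices:

  0-simplices (10): [v_0], [v_1], [v_2], [v_3], [v_4], [v_5], [v_6], [v_7], [v_8], [v_9]
  1-simplices (22): (22 of them)
  2-simplices (14): (14 of them)
  3-simplices (2): [v_0,v_2,v_7,v_9], [v_2,v_4,v_7,v_9]

Hence C_0 ≅ Z^10, C_1 ≅ Z^22, C_2 ≅ Z^14, C_3 ≅ Z^2.

Boundary ∂_1: C_1 → C_0 maps an edge to its endpoints' difference, ∂[p,q] = q − p.
This gives a 10×22 integer matrix of rank 9; reducing to Smith normal form yields diagonal entries (1,1,1,1,1,1,1,1,1).

∂_2: C_2 → C_1 acts by ∂[p,q,r] = [q,r] − [p,r] + [p,q]. For instance
  ∂[v_2,v_7,v_8] = [v_7,v_8] − [v_2,v_8] + [v_2,v_7],
  ∂[v_2,v_7,v_9] = [v_7,v_9] − [v_2,v_9] + [v_2,v_7].
As a 22×14 matrix over Z this has rank 12, with invariant factors (1,1,1,1,1,1,1,1,1,1,1,1).

∂_3: C_3 → C_2 sends each 3-simplex σ to the alternating sum Σ_i (−1)^i (σ with its i-th vertex removed). For instance
  ∂[v_0,v_2,v_7,v_9] = [v_2,v_7,v_9] − [v_0,v_7,v_9] + [v_0,v_2,v_9] − [v_0,v_2,v_7],
  ∂[v_2,v_4,v_7,v_9] = [v_4,v_7,v_9] − [v_2,v_7,v_9] + [v_2,v_4,v_9] − [v_2,v_4,v_7].
This gives a 14×2 integer matrix of rank 2; reducing to Smith normal form yields diagonal entries (1,1).

From H_k ≅ ker(∂_k) / im(∂_{k+1}) we obtain:

  H_0: rank C_0 − rank ∂_1 = 10 − 9 = 1, and the invariant factors of ∂_1 are all 1, so H_0 ≅ Z.
  H_1: rank ker ∂_1 − rank ∂_2 = (22 − 9) − 12 = 1, and the invariant factors of ∂_2 are all 1, so H_1 ≅ Z.
  H_2: rank ker ∂_2 − rank ∂_3 = (14 − 12) − 2 = 0, and the invariant factors of ∂_3 are all 1, so H_2 ≅ 0.
  H_3: rank ker ∂_3 − rank ∂_4 = (2 − 2) − 0 = 0, and there is no ∂_4, so H_3 ≅ 0.

Hence the Betti numbers are b_0 = 1, b_1 = 1, b_2 = 0, b_3 = 0.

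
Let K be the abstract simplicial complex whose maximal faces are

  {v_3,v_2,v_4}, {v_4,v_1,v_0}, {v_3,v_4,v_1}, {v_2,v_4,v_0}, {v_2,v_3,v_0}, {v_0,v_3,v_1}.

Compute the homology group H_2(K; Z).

H_2 ≅ Z.

Take the total order v_0 < v_1 < v_2 < v_3 < v_4 on the vertex set. Then K (dimension 2) consists of the simplices:

  0-simplices (5): [v_0], [v_1], [v_2], [v_3], [v_4]
  1-simplices (9): [v_0,v_1], [v_0,v_2], [v_0,v_3], [v_0,v_4], [v_1,v_3], [v_1,v_4], [v_2,v_3], [v_2,v_4], [v_3,v_4]
  2-simplices (6): [v_0,v_1,v_3], [v_0,v_1,v_4], [v_0,v_2,v_3], [v_0,v_2,v_4], [v_1,v_3,v_4], [v_2,v_3,v_4]

giving chain groups C_0 ≅ Z^5, C_1 ≅ Z^9, C_2 ≅ Z^6.

Boundary ∂_1: C_1 → C_0 maps an edge to its endpoints' difference, ∂[p,q] = q − p.
The resulting 5×9 matrix has rank 4, and its Smith normal form has invariant factors (1,1,1,1).

The boundary map ∂_2: C_2 → C_1 acts by ∂[p,q,r] = [q,r] − [p,r] + [p,q]. For instance
  ∂[v_2,v_3,v_4] = [v_3,v_4] − [v_2,v_4] + [v_2,v_3],
  ∂[v_0,v_1,v_4] = [v_1,v_4] − [v_0,v_4] + [v_0,v_1].
As a 9×6 matrix over Z this has rank 5, with invariant factors (1,1,1,1,1).

Computing H_k = (kernel of ∂_k) / (image of ∂_{k+1}):

  H_2: rank ker ∂_2 − rank ∂_3 = (6 − 5) − 0 = 1, and there is no ∂_3, so H_2 = Z.

(K is a triangulation of the 2-sphere S^2.)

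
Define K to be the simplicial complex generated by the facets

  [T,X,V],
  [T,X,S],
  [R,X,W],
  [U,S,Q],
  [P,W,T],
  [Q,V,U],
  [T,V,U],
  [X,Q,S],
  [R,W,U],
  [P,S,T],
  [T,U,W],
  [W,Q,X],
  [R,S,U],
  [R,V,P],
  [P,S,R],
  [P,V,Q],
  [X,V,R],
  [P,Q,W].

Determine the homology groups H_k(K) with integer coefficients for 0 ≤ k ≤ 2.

Order the vertices as P < Q < R < S < T < U < V < W < X. Listing each simplex with vertices in this order, K has dimension 2 with simplices:

  0-simplices (9): P, Q, R, S, T, U, V, W, X
  1-simplices (27): PQ, PR, PS, PT, PV, PW, QS, QU, QV, QW, QX, RS, RU, RV, RW, RX, ST, SU, SX, TU, TV, TW, TX, UV, UW, VX, WX
  2-simplices (18): PQV, PQW, PRS, PRV, PST, PTW, QSU, QSX, QUV, QWX, RSU, RUW, RVX, RWX, STX, TUV, TUW, TVX

Hence C_0 ≅ Z^9, C_1 ≅ Z^27, C_2 ≅ Z^18.

The boundary map ∂_1: C_1 → C_0 sends each edge [p,q] (with p < q) to q − p. For instance
  ∂RX = X − R.
The 9×27 boundary matrix has rank 8 and Smith normal form diag(1,1,1,1,1,1,1,1).

Boundary ∂_2: C_2 → C_1 maps a triangle to the signed sum of its edges. For instance
  ∂RUW = UW − RW + RU,
  ∂PRS = RS − PS + PR.
This gives a 27×18 integer matrix of rank 17; reducing to Smith normal form yields diagonal entries (1,1,1,1,1,1,1,1,1,1,1,1,1,1,1,1,1).

Now H_k = ker ∂_k / im ∂_{k+1}, so:

  H_0: rank C_0 − rank ∂_1 = 9 − 8 = 1, and the invariant factors of ∂_1 are all 1, so H_0 ≅ Z.
  H_1: rank ker ∂_1 − rank ∂_2 = (27 − 8) − 17 = 2, and the invariant factors of ∂_2 are all 1, so H_1 ≅ Z^2.
  H_2: rank ker ∂_2 − rank ∂_3 = (18 − 17) − 0 = 1, and there is no ∂_3, so H_2 ≅ Z.

As a check, the Euler characteristic is 9 − 27 + 18 = 0, which agrees with 1 − 2 + 1 = 0.
(K is a triangulation of the torus T^2.)

H_0 = Z,  H_1 = Z^2,  H_2 = Z.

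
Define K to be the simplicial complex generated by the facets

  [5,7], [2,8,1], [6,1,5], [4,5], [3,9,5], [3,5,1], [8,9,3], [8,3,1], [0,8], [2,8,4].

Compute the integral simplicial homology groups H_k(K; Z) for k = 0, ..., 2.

We work with the vertex ordering 0 < 1 < 2 < 3 < 4 < 5 < 6 < 7 < 8 < 9. The simplices of K, each written with vertices in increasing order, are:

  0-simplices (10): [0], [1], [2], [3], [4], [5], [6], [7], [8], [9]
  1-simplices (17): [0,8], [1,2], [1,3], [1,5], [1,6], [1,8], [2,4], [2,8], [3,5], [3,8], [3,9], [4,5], [4,8], [5,6], [5,7], [5,9], [8,9]
  2-simplices (7): [1,2,8], [1,3,5], [1,3,8], [1,5,6], [2,4,8], [3,5,9], [3,8,9]

so the chain groups are C_0 ≅ Z^10, C_1 ≅ Z^17, C_2 ≅ Z^7.

The boundary map ∂_1: C_1 → C_0 maps an edge to its endpoints' difference, ∂[p,q] = q − p. For instance
  ∂[2,8] = [8] − [2].
The resulting 10×17 matrix has rank 9, and its Smith normal form has invariant factors (1,1,1,1,1,1,1,1,1).

∂_2: C_2 → C_1 acts by ∂[p,q,r] = [q,r] − [p,r] + [p,q]. For instance
  ∂[1,5,6] = [5,6] − [1,6] + [1,5],
  ∂[3,8,9] = [8,9] − [3,9] + [3,8].
As a 17×7 matrix over Z this has rank 7, with invariant factors (1,1,1,1,1,1,1).

Computing H_k = (kernel of ∂_k) / (image of ∂_{k+1}):

  H_0: rank C_0 − rank ∂_1 = 10 − 9 = 1, and the invariant factors of ∂_1 are all 1, so H_0 = Z.
  H_1: rank ker ∂_1 − rank ∂_2 = (17 − 9) − 7 = 1, and the invariant factors of ∂_2 are all 1, so H_1 = Z.
  H_2: rank ker ∂_2 − rank ∂_3 = (7 − 7) − 0 = 0, and there is no ∂_3, so H_2 = 0.

H_0 = Z,  H_1 = Z,  H_2 = 0.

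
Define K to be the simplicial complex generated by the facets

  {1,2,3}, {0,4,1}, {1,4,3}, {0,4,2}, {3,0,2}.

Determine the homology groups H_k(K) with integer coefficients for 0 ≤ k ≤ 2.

H_0 ≅ Z,  H_1 ≅ Z,  H_2 = 0.

We work with the vertex ordering 0 < 1 < 2 < 3 < 4. The simplices of K, each written with vertices in increasing order, are:

  0-simplices (5): [0], [1], [2], [3], [4]
  1-simplices (10): [0,1], [0,2], [0,3], [0,4], [1,2], [1,3], [1,4], [2,3], [2,4], [3,4]
  2-simplices (5): [0,1,4], [0,2,3], [0,2,4], [1,2,3], [1,3,4]

Hence C_0 ≅ Z^5, C_1 ≅ Z^10, C_2 ≅ Z^5.

∂_1: C_1 → C_0 maps an edge to its endpoints' difference, ∂[p,q] = q − p.
This gives a 5×10 integer matrix of rank 4; reducing to Smith normal form yields diagonal entries (1,1,1,1).

∂_2: C_2 → C_1 acts by ∂[p,q,r] = [q,r] − [p,r] + [p,q]. For instance
  ∂[0,2,4] = [2,4] − [0,4] + [0,2],
  ∂[1,3,4] = [3,4] − [1,4] + [1,3].
The 10×5 boundary matrix has rank 5 and Smith normal form diag(1,1,1,1,1).

Reading off H_k = ker ∂_k / im ∂_{k+1}:

  H_0: rank C_0 − rank ∂_1 = 5 − 4 = 1, and the invariant factors of ∂_1 are all 1, so H_0 = Z.
  H_1: rank ker ∂_1 − rank ∂_2 = (10 − 4) − 5 = 1, and the invariant factors of ∂_2 are all 1, so H_1 = Z.
  H_2: rank ker ∂_2 − rank ∂_3 = (5 − 5) − 0 = 0, and there is no ∂_3, so H_2 = 0.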